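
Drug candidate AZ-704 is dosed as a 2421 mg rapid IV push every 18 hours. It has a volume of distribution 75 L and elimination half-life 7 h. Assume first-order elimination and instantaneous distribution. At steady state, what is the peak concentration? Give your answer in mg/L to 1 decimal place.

τ/t½ = 18/7 ≈ 2.5714, so fraction remaining f = (1/2)^(18/7) ≈ 0.1682.
Accumulation ratio R = 1/(1 − f) ≈ 1/0.8318 ≈ 1.2022.
Each bolus raises the concentration by D/Vd = 2421/75 ≈ 32.280 mg/L.
Steady-state peak Cmax,ss = C₀·R ≈ 32.280 × 1.2022 ≈ 38.807 mg/L.

38.8 mg/L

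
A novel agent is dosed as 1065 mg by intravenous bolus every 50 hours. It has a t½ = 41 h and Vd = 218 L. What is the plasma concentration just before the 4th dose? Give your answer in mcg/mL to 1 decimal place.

f = (1/2)^(τ/t½) = (1/2)^(50/41) ≈ 0.4294.
C₀ = D/Vd = 1065/218 ≈ 4.885 mcg/mL.
Before the 4th dose, 3 doses have been given. Superposition: Cmin = C₀·(f + f² + … + f^3).
≈ 4.885 × (0.4294 + 0.1844 + 0.0792) ≈ 4.885 × 0.6930 ≈ 3.385 mcg/mL.

3.4 mcg/mL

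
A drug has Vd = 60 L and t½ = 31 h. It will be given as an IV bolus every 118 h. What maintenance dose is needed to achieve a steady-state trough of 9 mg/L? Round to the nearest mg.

7015 mg

τ/t½ = 118/31 ≈ 3.8065, so f = (1/2)^(118/31) ≈ 0.071473.
Cmin,ss = (D/Vd)·f/(1−f), so D = Cmin,ss·Vd·(1−f)/f.
D = 9 × 60 × (1−f)/f ≈ 9 × 60 × 12.99130 ≈ 7015.30 mg.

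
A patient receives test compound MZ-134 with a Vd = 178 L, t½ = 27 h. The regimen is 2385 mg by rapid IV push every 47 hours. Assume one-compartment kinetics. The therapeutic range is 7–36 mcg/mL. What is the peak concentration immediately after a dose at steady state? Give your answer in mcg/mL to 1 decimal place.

τ/t½ = 47/27 ≈ 1.7407, so fraction remaining f = (1/2)^(47/27) ≈ 0.2992.
Accumulation ratio R = 1/(1 − f) ≈ 1/0.7008 ≈ 1.4269.
Each bolus raises the concentration by D/Vd = 2385/178 ≈ 13.399 mcg/mL.
Steady-state peak Cmax,ss = C₀·R ≈ 13.399 × 1.4269 ≈ 19.119 mcg/mL.
Peak 19.1 mcg/mL vs MTC 36 mcg/mL: below toxic threshold.

19.1 mcg/mL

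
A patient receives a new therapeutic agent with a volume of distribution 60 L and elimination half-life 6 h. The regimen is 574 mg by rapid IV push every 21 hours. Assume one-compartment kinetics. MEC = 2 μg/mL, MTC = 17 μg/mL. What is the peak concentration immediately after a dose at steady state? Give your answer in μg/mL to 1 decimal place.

k = ln2/t½ = ln2/6 ≈ 0.115525 h⁻¹; fraction remaining f = e^(−kτ) = e^(−0.115525×21) ≈ 0.0884.
Accumulation ratio R = 1/(1 − f) ≈ 1/0.9116 ≈ 1.0970.
Single-dose peak C₀ = D/Vd = 574/60 ≈ 9.567 μg/mL.
Steady-state peak Cmax,ss = C₀·R ≈ 9.567 × 1.0970 ≈ 10.495 μg/mL.
Peak 10.5 μg/mL vs MTC 17 μg/mL: below toxic threshold.

10.5 μg/mL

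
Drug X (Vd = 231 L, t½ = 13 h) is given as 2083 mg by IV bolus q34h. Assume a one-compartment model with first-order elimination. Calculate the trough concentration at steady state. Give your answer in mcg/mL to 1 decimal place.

k = ln2/t½ = ln2/13 ≈ 0.053319 h⁻¹; fraction remaining f = e^(−kτ) = e^(−0.053319×34) ≈ 0.1632.
Each bolus raises the concentration by D/Vd = 2083/231 ≈ 9.017 mcg/mL.
Steady-state trough Cmin,ss = C₀·f/(1−f) ≈ 9.017 × 0.1632/0.8368 ≈ 1.759 mcg/mL.

1.8 mcg/mL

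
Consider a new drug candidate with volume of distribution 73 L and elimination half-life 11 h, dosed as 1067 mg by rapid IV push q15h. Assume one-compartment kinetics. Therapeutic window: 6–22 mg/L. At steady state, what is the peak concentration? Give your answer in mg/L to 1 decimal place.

23.9 mg/L

τ/t½ = 15/11 ≈ 1.3636, so fraction remaining f = (1/2)^(15/11) ≈ 0.3886.
At steady state, accumulation factor R = 1/(1 − e^(−kτ)) ≈ 1.6356.
Each bolus raises the concentration by D/Vd = 1067/73 ≈ 14.616 mg/L.
Steady-state peak Cmax,ss = C₀·R ≈ 14.616 × 1.6356 ≈ 23.906 mg/L.
Peak 23.9 mg/L vs MTC 22 mg/L: exceeds toxic threshold.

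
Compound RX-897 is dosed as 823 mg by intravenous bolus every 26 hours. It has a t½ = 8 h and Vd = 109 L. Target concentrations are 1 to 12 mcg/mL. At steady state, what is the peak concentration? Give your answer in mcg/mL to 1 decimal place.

k = ln2/t½ = ln2/8 ≈ 0.086643 h⁻¹; fraction remaining f = e^(−kτ) = e^(−0.086643×26) ≈ 0.1051.
Accumulation ratio R = 1/(1 − f) ≈ 1/0.8949 ≈ 1.1174.
Single-dose peak C₀ = D/Vd = 823/109 ≈ 7.550 mcg/mL.
Cmax,ss = C₀/(1 − f) ≈ 7.550/0.8949 ≈ 8.437 mcg/mL.
Peak 8.4 mcg/mL vs MTC 12 mcg/mL: below toxic threshold.

8.4 mcg/mL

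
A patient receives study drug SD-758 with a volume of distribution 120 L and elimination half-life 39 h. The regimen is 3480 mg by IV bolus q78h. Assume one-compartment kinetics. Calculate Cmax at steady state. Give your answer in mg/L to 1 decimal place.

τ = 78 h = 2 half-lives, so f = (1/2)^2 = 0.25.
Accumulation ratio R = 1/(1 − f) = 1/0.75 = 4/3.
Single-dose peak C₀ = D/Vd = 3480/120 = 29 mg/L.
Steady-state peak Cmax,ss = C₀·R = 29 × 4/3 ≈ 38.667 mg/L.

38.7 mg/L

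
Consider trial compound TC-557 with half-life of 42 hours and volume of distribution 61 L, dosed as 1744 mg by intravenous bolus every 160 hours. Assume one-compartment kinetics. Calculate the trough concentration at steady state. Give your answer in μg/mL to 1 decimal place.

2.2 μg/mL

Over one 160-h interval, 160/42 ≈ 3.8095 half-lives elapse, leaving f ≈ 0.0713 of each dose.
Single-dose peak C₀ = D/Vd = 1744/61 ≈ 28.590 μg/mL.
Steady-state trough Cmin,ss = C₀·f/(1−f) ≈ 28.590 × 0.0713/0.9287 ≈ 2.195 μg/mL.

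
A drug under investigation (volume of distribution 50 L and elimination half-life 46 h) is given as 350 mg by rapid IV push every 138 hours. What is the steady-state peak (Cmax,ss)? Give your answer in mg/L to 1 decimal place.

The dosing interval is 3 half-lives, so f = 2^(−3) = 0.125.
At steady state, R = 1/(1 − 0.125) = 8/7.
Single-dose peak C₀ = D/Vd = 350/50 = 7 mg/L.
Steady-state peak Cmax,ss = C₀·R = 7 × 8/7 ≈ 8.000 mg/L.

8.0 mg/L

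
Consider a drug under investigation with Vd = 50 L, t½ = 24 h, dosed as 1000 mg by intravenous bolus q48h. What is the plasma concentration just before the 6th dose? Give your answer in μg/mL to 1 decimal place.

f = (1/2)^(τ/t½) = (1/2)^(48/24) ≈ 0.2500.
C₀ = D/Vd = 1000/50 ≈ 20.000 μg/mL.
Before the 6th dose, 5 doses have been given. Superposition: Cmin = C₀·(f + f² + … + f^5).
≈ 20.000 × (0.2500 + 0.0625 + 0.0156 + 0.0039 + 0.0010) ≈ 20.000 × 0.3330 ≈ 6.660 μg/mL.

6.7 μg/mL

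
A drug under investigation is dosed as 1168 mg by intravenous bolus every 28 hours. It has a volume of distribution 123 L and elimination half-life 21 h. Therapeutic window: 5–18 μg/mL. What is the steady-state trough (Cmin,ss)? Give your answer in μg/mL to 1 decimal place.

6.2 μg/mL

τ/t½ = 28/21 ≈ 1.3333, so fraction remaining f = (1/2)^(28/21) ≈ 0.3969.
At steady state, accumulation factor R = 1/(1 − e^(−kτ)) ≈ 1.6581.
Single-dose peak C₀ = D/Vd = 1168/123 ≈ 9.496 μg/mL.
Steady-state peak Cmax,ss = C₀·R ≈ 9.496 × 1.6581 ≈ 15.745 μg/mL.
One interval later, Cmin,ss = Cmax,ss·e^(−kτ) ≈ 15.745 × 0.3969 ≈ 6.249 μg/mL.
Trough 6.2 μg/mL vs MEC 5 μg/mL: adequate.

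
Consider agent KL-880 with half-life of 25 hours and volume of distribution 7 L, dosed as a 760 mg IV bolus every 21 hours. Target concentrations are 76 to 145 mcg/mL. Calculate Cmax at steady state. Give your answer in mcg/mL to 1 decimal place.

Over one 21-h interval, 21/25 ≈ 0.84 half-lives elapse, leaving f ≈ 0.5586 of each dose.
At steady state, accumulation factor R = 1/(1 − e^(−kτ)) ≈ 2.2655.
Each bolus raises the concentration by D/Vd = 760/7 ≈ 108.571 mcg/mL.
Steady-state peak Cmax,ss = C₀·R ≈ 108.571 × 2.2655 ≈ 245.968 mcg/mL.
Peak 246.0 mcg/mL vs MTC 145 mcg/mL: exceeds toxic threshold.

246.0 mcg/mL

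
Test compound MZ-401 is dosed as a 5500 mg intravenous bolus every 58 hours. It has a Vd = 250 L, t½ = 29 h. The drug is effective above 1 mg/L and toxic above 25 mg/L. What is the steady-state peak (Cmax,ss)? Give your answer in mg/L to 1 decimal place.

The dosing interval is 2 half-lives, so f = 2^(−2) = 0.25.
At steady state, R = 1/(1 − 0.25) = 4/3.
Single-dose peak C₀ = D/Vd = 5500/250 = 22 mg/L.
Steady-state peak Cmax,ss = C₀·R = 22 × 4/3 ≈ 29.333 mg/L.
Peak 29.3 mg/L vs MTC 25 mg/L: exceeds toxic threshold.

29.3 mg/L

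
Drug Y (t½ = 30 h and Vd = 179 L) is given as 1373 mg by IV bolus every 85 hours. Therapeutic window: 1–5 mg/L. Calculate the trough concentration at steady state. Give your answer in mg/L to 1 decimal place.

1.3 mg/L

k = ln2/t½ = ln2/30 ≈ 0.023105 h⁻¹; fraction remaining f = e^(−kτ) = e^(−0.023105×85) ≈ 0.1403.
At steady state, accumulation factor R = 1/(1 − e^(−kτ)) ≈ 1.1632.
Single-dose peak C₀ = D/Vd = 1373/179 ≈ 7.670 mg/L.
Steady-state peak Cmax,ss = C₀·R ≈ 7.670 × 1.1632 ≈ 8.922 mg/L.
Steady-state trough Cmin,ss = Cmax,ss·f ≈ 8.922 × 0.1403 ≈ 1.252 mg/L.
Trough 1.3 mg/L vs MEC 1 mg/L: adequate.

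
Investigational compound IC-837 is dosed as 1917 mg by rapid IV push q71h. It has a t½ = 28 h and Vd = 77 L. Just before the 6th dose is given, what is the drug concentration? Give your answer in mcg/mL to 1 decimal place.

f = (1/2)^(τ/t½) = (1/2)^(71/28) ≈ 0.1725.
C₀ = D/Vd = 1917/77 ≈ 24.896 mcg/mL.
Before the 6th dose, 5 doses have been given. Superposition: Cmin = C₀·(f + f² + … + f^5).
≈ 24.896 × (0.1725 + 0.0298 + 0.0051 + 0.0009 + 0.0002) ≈ 24.896 × 0.2085 ≈ 5.191 mcg/mL.

5.2 mcg/mL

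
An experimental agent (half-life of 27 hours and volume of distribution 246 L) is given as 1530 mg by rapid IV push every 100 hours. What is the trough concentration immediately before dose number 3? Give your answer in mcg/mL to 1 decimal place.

0.5 mcg/mL

f = (1/2)^(τ/t½) = (1/2)^(100/27) ≈ 0.0767.
C₀ = D/Vd = 1530/246 ≈ 6.220 mcg/mL.
Before the 3rd dose, 2 doses have been given. Superposition: Cmin = C₀·(f + f²).
≈ 6.220 × (0.0767 + 0.0059) ≈ 6.220 × 0.0826 ≈ 0.514 mcg/mL.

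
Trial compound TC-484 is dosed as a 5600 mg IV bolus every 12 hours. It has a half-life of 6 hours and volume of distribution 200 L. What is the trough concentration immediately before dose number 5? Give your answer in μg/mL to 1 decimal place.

9.3 μg/mL

f = (1/2)^(τ/t½) = (1/2)^(12/6) ≈ 0.2500.
C₀ = D/Vd = 5600/200 ≈ 28.000 μg/mL.
Before the 5th dose, 4 doses have been given. Superposition: Cmin = C₀·(f + f² + … + f^4).
≈ 28.000 × (0.2500 + 0.0625 + 0.0156 + 0.0039) ≈ 28.000 × 0.3320 ≈ 9.296 μg/mL.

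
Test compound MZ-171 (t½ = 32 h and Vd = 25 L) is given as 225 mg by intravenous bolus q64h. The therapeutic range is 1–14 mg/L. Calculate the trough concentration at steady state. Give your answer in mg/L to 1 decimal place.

The dosing interval is 2 half-lives, so f = 2^(−2) = 0.25.
At steady state, R = 1/(1 − 0.25) = 4/3.
Single-dose peak C₀ = D/Vd = 225/25 = 9 mg/L.
Steady-state peak Cmax,ss = C₀·R = 9 × 4/3 ≈ 12.000 mg/L.
Steady-state trough Cmin,ss = Cmax,ss·f ≈ 12.000 × 0.25 ≈ 3.000 mg/L.
Trough 3.0 mg/L vs MEC 1 mg/L: adequate.

3.0 mg/L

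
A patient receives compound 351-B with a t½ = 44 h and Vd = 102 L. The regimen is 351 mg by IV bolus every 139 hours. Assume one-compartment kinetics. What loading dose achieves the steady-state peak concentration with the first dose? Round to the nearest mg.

395 mg

f = (1/2)^(139/44) ≈ 0.111949; accumulation ratio R = 1/(1−f) ≈ 1.12606.
Loading dose to hit Cmax,ss on first dose: D_load = D_maint·R ≈ 351 × 1.12606 ≈ 395.25 mg.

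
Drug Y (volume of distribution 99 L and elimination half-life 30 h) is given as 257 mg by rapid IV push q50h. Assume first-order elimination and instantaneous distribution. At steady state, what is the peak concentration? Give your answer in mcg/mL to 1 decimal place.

3.8 mcg/mL

Over one 50-h interval, 50/30 ≈ 1.6667 half-lives elapse, leaving f ≈ 0.3150 of each dose.
At steady state, accumulation factor R = 1/(1 − e^(−kτ)) ≈ 1.4599.
Each bolus raises the concentration by D/Vd = 257/99 ≈ 2.596 mcg/mL.
Cmax,ss = C₀/(1 − f) ≈ 2.596/0.6850 ≈ 3.790 mcg/mL.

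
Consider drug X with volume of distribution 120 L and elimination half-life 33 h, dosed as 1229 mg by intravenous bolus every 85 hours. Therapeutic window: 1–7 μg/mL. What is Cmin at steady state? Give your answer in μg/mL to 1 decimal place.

Over one 85-h interval, 85/33 ≈ 2.5758 half-lives elapse, leaving f ≈ 0.1677 of each dose.
At steady state, accumulation factor R = 1/(1 − e^(−kτ)) ≈ 1.2015.
Single-dose peak C₀ = D/Vd = 1229/120 ≈ 10.242 μg/mL.
Steady-state peak Cmax,ss = C₀·R ≈ 10.242 × 1.2015 ≈ 12.306 μg/mL.
Steady-state trough Cmin,ss = Cmax,ss·f ≈ 12.306 × 0.1677 ≈ 2.064 μg/mL.
Trough 2.1 μg/mL vs MEC 1 μg/mL: adequate.

2.1 μg/mL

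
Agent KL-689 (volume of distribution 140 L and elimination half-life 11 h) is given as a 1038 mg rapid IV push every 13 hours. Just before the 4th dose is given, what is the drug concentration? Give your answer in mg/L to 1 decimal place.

f = (1/2)^(τ/t½) = (1/2)^(13/11) ≈ 0.4408.
C₀ = D/Vd = 1038/140 ≈ 7.414 mg/L.
Before the 4th dose, 3 doses have been given. Superposition: Cmin = C₀·(f + f² + … + f^3).
≈ 7.414 × (0.4408 + 0.1943 + 0.0856) ≈ 7.414 × 0.7207 ≈ 5.343 mg/L.

5.3 mg/L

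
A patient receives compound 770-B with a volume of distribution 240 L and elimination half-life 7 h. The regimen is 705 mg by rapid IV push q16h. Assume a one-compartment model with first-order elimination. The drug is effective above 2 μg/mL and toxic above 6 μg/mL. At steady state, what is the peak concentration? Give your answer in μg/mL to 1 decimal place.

τ/t½ = 16/7 ≈ 2.2857, so fraction remaining f = (1/2)^(16/7) ≈ 0.2051.
At steady state, accumulation factor R = 1/(1 − e^(−kτ)) ≈ 1.2580.
Single-dose peak C₀ = D/Vd = 705/240 ≈ 2.938 μg/mL.
Steady-state peak Cmax,ss = C₀·R ≈ 2.938 × 1.2580 ≈ 3.696 μg/mL.
Peak 3.7 μg/mL vs MTC 6 μg/mL: below toxic threshold.

3.7 μg/mL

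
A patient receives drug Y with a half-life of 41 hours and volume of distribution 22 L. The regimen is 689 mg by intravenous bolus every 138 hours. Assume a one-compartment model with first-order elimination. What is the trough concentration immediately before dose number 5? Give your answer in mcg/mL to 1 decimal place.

f = (1/2)^(τ/t½) = (1/2)^(138/41) ≈ 0.0970.
C₀ = D/Vd = 689/22 ≈ 31.318 mcg/mL.
Before the 5th dose, 4 doses have been given. Superposition: Cmin = C₀·(f + f² + … + f^4).
≈ 31.318 × (0.0970 + 0.0094 + 0.0009 + 0.0001) ≈ 31.318 × 0.1074 ≈ 3.364 mcg/mL.

3.4 mcg/mL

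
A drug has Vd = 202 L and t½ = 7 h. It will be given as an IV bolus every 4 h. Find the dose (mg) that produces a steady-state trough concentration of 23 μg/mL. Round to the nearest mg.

τ/t½ = 4/7 ≈ 0.57143, so f = (1/2)^(4/7) ≈ 0.672950.
Cmin,ss = (D/Vd)·f/(1−f), so D = Cmin,ss·Vd·(1−f)/f.
D = 23 × 202 × (1−f)/f ≈ 23 × 202 × 0.48599 ≈ 2257.91 mg.

2258 mg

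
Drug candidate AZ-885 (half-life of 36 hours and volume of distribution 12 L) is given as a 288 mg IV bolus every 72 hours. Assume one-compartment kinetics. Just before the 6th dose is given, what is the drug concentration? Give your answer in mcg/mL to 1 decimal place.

f = (1/2)^(τ/t½) = (1/2)^(72/36) ≈ 0.2500.
C₀ = D/Vd = 288/12 ≈ 24.000 mcg/mL.
Before the 6th dose, 5 doses have been given. Superposition: Cmin = C₀·(f + f² + … + f^5).
≈ 24.000 × (0.2500 + 0.0625 + 0.0156 + 0.0039 + 0.0010) ≈ 24.000 × 0.3330 ≈ 7.992 mcg/mL.

8.0 mcg/mL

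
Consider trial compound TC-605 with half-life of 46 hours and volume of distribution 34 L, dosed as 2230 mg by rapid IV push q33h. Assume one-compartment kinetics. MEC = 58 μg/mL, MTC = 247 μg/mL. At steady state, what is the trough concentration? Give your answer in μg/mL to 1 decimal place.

Over one 33-h interval, 33/46 ≈ 0.71739 half-lives elapse, leaving f ≈ 0.6082 of each dose.
Accumulation ratio R = 1/(1 − f) ≈ 1/0.3918 ≈ 2.5523.
Each bolus raises the concentration by D/Vd = 2230/34 ≈ 65.588 μg/mL.
Steady-state peak Cmax,ss = C₀·R ≈ 65.588 × 2.5523 ≈ 167.400 μg/mL.
One interval later, Cmin,ss = Cmax,ss·e^(−kτ) ≈ 167.400 × 0.6082 ≈ 101.813 μg/mL.
Trough 101.8 μg/mL vs MEC 58 μg/mL: adequate.

101.8 μg/mL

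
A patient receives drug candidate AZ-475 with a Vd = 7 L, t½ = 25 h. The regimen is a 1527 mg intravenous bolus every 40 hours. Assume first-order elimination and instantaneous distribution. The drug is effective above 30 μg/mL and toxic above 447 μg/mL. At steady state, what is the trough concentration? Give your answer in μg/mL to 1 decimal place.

107.4 μg/mL

τ/t½ = 40/25 ≈ 1.6, so fraction remaining f = (1/2)^(40/25) ≈ 0.3299.
Each bolus raises the concentration by D/Vd = 1527/7 ≈ 218.143 μg/mL.
Steady-state trough Cmin,ss = C₀·f/(1−f) ≈ 218.143 × 0.3299/0.6701 ≈ 107.395 μg/mL.
Trough 107.4 μg/mL vs MEC 30 μg/mL: adequate.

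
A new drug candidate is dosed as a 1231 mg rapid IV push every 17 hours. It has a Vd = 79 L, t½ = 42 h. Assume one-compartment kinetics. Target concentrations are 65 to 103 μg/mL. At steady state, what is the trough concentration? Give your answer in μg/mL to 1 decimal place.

48.1 μg/mL

Over one 17-h interval, 17/42 ≈ 0.40476 half-lives elapse, leaving f ≈ 0.7554 of each dose.
Single-dose peak C₀ = D/Vd = 1231/79 ≈ 15.582 μg/mL.
Steady-state trough Cmin,ss = C₀·f/(1−f) ≈ 15.582 × 0.7554/0.2446 ≈ 48.122 μg/mL.
Trough 48.1 μg/mL vs MEC 65 μg/mL: subtherapeutic.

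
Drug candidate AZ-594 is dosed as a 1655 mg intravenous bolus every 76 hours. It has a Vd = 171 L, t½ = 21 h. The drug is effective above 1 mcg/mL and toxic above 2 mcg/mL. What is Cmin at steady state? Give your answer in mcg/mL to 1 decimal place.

0.9 mcg/mL

Over one 76-h interval, 76/21 ≈ 3.619 half-lives elapse, leaving f ≈ 0.0814 of each dose.
Each bolus raises the concentration by D/Vd = 1655/171 ≈ 9.678 mcg/mL.
Steady-state trough Cmin,ss = C₀·f/(1−f) ≈ 9.678 × 0.0814/0.9186 ≈ 0.858 mcg/mL.
Trough 0.9 mcg/mL vs MEC 1 mcg/mL: subtherapeutic.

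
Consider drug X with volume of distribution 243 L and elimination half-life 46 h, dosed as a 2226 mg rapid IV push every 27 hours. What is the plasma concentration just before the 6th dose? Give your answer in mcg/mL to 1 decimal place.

15.9 mcg/mL

f = (1/2)^(τ/t½) = (1/2)^(27/46) ≈ 0.6657.
C₀ = D/Vd = 2226/243 ≈ 9.160 mcg/mL.
Before the 6th dose, 5 doses have been given. Superposition: Cmin = C₀·(f + f² + … + f^5).
≈ 9.160 × (0.6657 + 0.4432 + 0.2950 + 0.1964 + 0.1307) ≈ 9.160 × 1.7310 ≈ 15.856 mcg/mL.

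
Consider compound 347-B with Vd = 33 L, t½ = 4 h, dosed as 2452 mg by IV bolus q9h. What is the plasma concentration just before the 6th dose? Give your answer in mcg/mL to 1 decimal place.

19.8 mcg/mL

f = (1/2)^(τ/t½) = (1/2)^(9/4) ≈ 0.2102.
C₀ = D/Vd = 2452/33 ≈ 74.303 mcg/mL.
Before the 6th dose, 5 doses have been given. Superposition: Cmin = C₀·(f + f² + … + f^5).
≈ 74.303 × (0.2102 + 0.0442 + 0.0093 + 0.0020 + 0.0004) ≈ 74.303 × 0.2661 ≈ 19.772 mcg/mL.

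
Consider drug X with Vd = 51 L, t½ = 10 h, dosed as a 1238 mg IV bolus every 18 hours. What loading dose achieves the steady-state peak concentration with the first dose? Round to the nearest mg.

1737 mg

f = (1/2)^(18/10) ≈ 0.287175; accumulation ratio R = 1/(1−f) ≈ 1.40287.
Loading dose to hit Cmax,ss on first dose: D_load = D_maint·R ≈ 1238 × 1.40287 ≈ 1736.75 mg.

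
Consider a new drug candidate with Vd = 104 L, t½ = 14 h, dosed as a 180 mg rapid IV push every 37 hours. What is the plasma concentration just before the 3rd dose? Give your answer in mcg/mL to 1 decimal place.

f = (1/2)^(τ/t½) = (1/2)^(37/14) ≈ 0.1601.
C₀ = D/Vd = 180/104 ≈ 1.731 mcg/mL.
Before the 3rd dose, 2 doses have been given. Superposition: Cmin = C₀·(f + f²).
≈ 1.731 × (0.1601 + 0.0256) ≈ 1.731 × 0.1857 ≈ 0.321 mcg/mL.

0.3 mcg/mL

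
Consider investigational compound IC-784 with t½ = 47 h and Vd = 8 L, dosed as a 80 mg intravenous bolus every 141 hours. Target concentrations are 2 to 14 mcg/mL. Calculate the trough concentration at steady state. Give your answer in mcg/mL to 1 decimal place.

τ = 141 h = 3 half-lives, so f = (1/2)^3 = 0.125.
Accumulation ratio R = 1/(1 − f) = 1/0.875 = 8/7.
Single-dose peak C₀ = D/Vd = 80/8 = 10 mcg/mL.
Steady-state peak Cmax,ss = C₀·R = 10 × 8/7 ≈ 11.429 mcg/mL.
Steady-state trough Cmin,ss = Cmax,ss·f ≈ 11.429 × 0.125 ≈ 1.429 mcg/mL.
Trough 1.4 mcg/mL vs MEC 2 mcg/mL: subtherapeutic.

1.4 mcg/mL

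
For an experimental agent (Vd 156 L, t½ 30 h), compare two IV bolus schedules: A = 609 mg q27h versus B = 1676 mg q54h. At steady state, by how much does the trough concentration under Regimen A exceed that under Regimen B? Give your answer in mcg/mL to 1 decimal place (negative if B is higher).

Regimen A: f = (1/2)^(27/30) ≈ 0.5359; Cmin,ss = (609/156)·f/(1−f) ≈ 4.508 mcg/mL.
Regimen B: f = (1/2)^(54/30) ≈ 0.2872; Cmin,ss = (1676/156)·f/(1−f) ≈ 4.329 mcg/mL.
Difference ≈ 4.508 − 4.329 ≈ 0.179 mcg/mL.

0.2 mcg/mL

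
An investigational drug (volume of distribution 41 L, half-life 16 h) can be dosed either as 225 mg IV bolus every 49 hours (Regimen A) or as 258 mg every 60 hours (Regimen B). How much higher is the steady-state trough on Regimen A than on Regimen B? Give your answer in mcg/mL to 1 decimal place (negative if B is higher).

Regimen A: f = (1/2)^(49/16) ≈ 0.1197; Cmin,ss = (225/41)·f/(1−f) ≈ 0.746 mcg/mL.
Regimen B: f = (1/2)^(60/16) ≈ 0.0743; Cmin,ss = (258/41)·f/(1−f) ≈ 0.505 mcg/mL.
Difference ≈ 0.746 − 0.505 ≈ 0.241 mcg/mL.

0.2 mcg/mL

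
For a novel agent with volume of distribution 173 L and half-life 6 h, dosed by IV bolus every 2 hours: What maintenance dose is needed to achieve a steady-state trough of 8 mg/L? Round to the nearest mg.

360 mg

τ/t½ = 2/6 ≈ 0.33333, so f = (1/2)^(2/6) ≈ 0.793701.
Cmin,ss = (D/Vd)·f/(1−f), so D = Cmin,ss·Vd·(1−f)/f.
D = 8 × 173 × (1−f)/f ≈ 8 × 173 × 0.25992 ≈ 359.73 mg.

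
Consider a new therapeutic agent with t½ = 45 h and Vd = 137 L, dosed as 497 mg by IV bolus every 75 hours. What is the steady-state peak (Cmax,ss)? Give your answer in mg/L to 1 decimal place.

5.3 mg/L

τ/t½ = 75/45 ≈ 1.6667, so fraction remaining f = (1/2)^(75/45) ≈ 0.3150.
Accumulation ratio R = 1/(1 − f) ≈ 1/0.6850 ≈ 1.4599.
Single-dose peak C₀ = D/Vd = 497/137 ≈ 3.628 mg/L.
Steady-state peak Cmax,ss = C₀·R ≈ 3.628 × 1.4599 ≈ 5.297 mg/L.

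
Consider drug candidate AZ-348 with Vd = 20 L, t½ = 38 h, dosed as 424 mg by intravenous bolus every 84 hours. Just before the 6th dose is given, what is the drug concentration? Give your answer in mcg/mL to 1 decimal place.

5.8 mcg/mL

f = (1/2)^(τ/t½) = (1/2)^(84/38) ≈ 0.2161.
C₀ = D/Vd = 424/20 ≈ 21.200 mcg/mL.
Before the 6th dose, 5 doses have been given. Superposition: Cmin = C₀·(f + f² + … + f^5).
≈ 21.200 × (0.2161 + 0.0467 + 0.0101 + 0.0022 + 0.0005) ≈ 21.200 × 0.2756 ≈ 5.843 mcg/mL.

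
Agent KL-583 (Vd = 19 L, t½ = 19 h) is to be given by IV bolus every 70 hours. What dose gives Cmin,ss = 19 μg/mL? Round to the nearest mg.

4280 mg

τ/t½ = 70/19 ≈ 3.6842, so f = (1/2)^(70/19) ≈ 0.077793.
Cmin,ss = (D/Vd)·f/(1−f), so D = Cmin,ss·Vd·(1−f)/f.
D = 19 × 19 × (1−f)/f ≈ 19 × 19 × 11.85463 ≈ 4279.52 mg.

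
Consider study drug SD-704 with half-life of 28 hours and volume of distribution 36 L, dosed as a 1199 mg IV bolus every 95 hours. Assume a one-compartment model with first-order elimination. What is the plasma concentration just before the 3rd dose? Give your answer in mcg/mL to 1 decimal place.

f = (1/2)^(τ/t½) = (1/2)^(95/28) ≈ 0.0952.
C₀ = D/Vd = 1199/36 ≈ 33.306 mcg/mL.
Before the 3rd dose, 2 doses have been given. Superposition: Cmin = C₀·(f + f²).
≈ 33.306 × (0.0952 + 0.0091) ≈ 33.306 × 0.1043 ≈ 3.474 mcg/mL.

3.5 mcg/mL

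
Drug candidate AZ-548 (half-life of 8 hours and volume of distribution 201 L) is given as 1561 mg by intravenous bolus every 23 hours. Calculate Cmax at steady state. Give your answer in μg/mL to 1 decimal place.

Over one 23-h interval, 23/8 ≈ 2.875 half-lives elapse, leaving f ≈ 0.1363 of each dose.
Accumulation ratio R = 1/(1 − f) ≈ 1/0.8637 ≈ 1.1578.
Single-dose peak C₀ = D/Vd = 1561/201 ≈ 7.766 μg/mL.
Steady-state peak Cmax,ss = C₀·R ≈ 7.766 × 1.1578 ≈ 8.991 μg/mL.

9.0 μg/mL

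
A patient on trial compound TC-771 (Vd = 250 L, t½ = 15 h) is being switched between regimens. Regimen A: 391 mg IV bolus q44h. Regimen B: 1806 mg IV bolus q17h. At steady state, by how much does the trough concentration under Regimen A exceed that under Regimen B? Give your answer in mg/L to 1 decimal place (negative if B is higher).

Regimen A: f = (1/2)^(44/15) ≈ 0.1309; Cmin,ss = (391/250)·f/(1−f) ≈ 0.236 mg/L.
Regimen B: f = (1/2)^(17/15) ≈ 0.4559; Cmin,ss = (1806/250)·f/(1−f) ≈ 6.053 mg/L.
Difference ≈ 0.236 − 6.053 ≈ -5.817 mg/L.

-5.8 mg/L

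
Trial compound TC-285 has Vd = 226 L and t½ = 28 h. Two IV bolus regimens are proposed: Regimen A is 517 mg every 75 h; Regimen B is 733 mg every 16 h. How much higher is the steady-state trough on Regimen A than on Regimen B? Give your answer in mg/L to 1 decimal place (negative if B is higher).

-6.3 mg/L

Regimen A: f = (1/2)^(75/28) ≈ 0.1562; Cmin,ss = (517/226)·f/(1−f) ≈ 0.423 mg/L.
Regimen B: f = (1/2)^(16/28) ≈ 0.6730; Cmin,ss = (733/226)·f/(1−f) ≈ 6.675 mg/L.
Difference ≈ 0.423 − 6.675 ≈ -6.252 mg/L.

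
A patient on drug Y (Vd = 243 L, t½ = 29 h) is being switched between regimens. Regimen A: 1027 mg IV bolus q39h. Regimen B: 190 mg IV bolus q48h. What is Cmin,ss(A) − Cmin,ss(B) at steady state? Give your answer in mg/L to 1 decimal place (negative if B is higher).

Regimen A: f = (1/2)^(39/29) ≈ 0.3937; Cmin,ss = (1027/243)·f/(1−f) ≈ 2.744 mg/L.
Regimen B: f = (1/2)^(48/29) ≈ 0.3175; Cmin,ss = (190/243)·f/(1−f) ≈ 0.364 mg/L.
Difference ≈ 2.744 − 0.364 ≈ 2.380 mg/L.

2.4 mg/L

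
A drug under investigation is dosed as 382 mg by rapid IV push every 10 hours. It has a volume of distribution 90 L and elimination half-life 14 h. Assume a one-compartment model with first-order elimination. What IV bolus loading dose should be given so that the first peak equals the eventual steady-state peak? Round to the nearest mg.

f = (1/2)^(10/14) ≈ 0.609507; accumulation ratio R = 1/(1−f) ≈ 2.56087.
Loading dose to hit Cmax,ss on first dose: D_load = D_maint·R ≈ 382 × 2.56087 ≈ 978.25 mg.

978 mg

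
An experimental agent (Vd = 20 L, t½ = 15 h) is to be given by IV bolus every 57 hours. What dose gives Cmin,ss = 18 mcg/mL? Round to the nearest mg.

4654 mg

τ/t½ = 57/15 ≈ 3.8, so f = (1/2)^(57/15) ≈ 0.071794.
Cmin,ss = (D/Vd)·f/(1−f), so D = Cmin,ss·Vd·(1−f)/f.
D = 18 × 20 × (1−f)/f ≈ 18 × 20 × 12.92874 ≈ 4654.35 mg.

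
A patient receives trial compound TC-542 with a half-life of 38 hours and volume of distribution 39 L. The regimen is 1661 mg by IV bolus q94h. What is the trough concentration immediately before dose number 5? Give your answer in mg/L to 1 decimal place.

9.3 mg/L

f = (1/2)^(τ/t½) = (1/2)^(94/38) ≈ 0.1800.
C₀ = D/Vd = 1661/39 ≈ 42.590 mg/L.
Before the 5th dose, 4 doses have been given. Superposition: Cmin = C₀·(f + f² + … + f^4).
≈ 42.590 × (0.1800 + 0.0324 + 0.0058 + 0.0010) ≈ 42.590 × 0.2192 ≈ 9.336 mg/L.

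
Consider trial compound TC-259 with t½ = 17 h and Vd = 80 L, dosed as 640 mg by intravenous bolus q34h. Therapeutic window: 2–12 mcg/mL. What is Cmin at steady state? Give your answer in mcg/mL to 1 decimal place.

2.7 mcg/mL

The dosing interval is 2 half-lives, so f = 2^(−2) = 0.25.
Accumulation ratio R = 1/(1 − f) = 1/0.75 = 4/3.
Single-dose peak C₀ = D/Vd = 640/80 = 8 mcg/mL.
Steady-state peak Cmax,ss = C₀·R = 8 × 4/3 ≈ 10.667 mcg/mL.
Steady-state trough Cmin,ss = Cmax,ss·f ≈ 10.667 × 0.25 ≈ 2.667 mcg/mL.
Trough 2.7 mcg/mL vs MEC 2 mcg/mL: adequate.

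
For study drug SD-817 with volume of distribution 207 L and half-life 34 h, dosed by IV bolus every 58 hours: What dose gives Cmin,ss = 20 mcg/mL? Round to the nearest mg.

τ/t½ = 58/34 ≈ 1.7059, so f = (1/2)^(58/34) ≈ 0.306534.
Cmin,ss = (D/Vd)·f/(1−f), so D = Cmin,ss·Vd·(1−f)/f.
D = 20 × 207 × (1−f)/f ≈ 20 × 207 × 2.26228 ≈ 9365.84 mg.

9366 mg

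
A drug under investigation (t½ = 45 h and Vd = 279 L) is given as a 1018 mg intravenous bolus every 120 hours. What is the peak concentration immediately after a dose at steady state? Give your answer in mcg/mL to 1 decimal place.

τ/t½ = 120/45 ≈ 2.6667, so fraction remaining f = (1/2)^(120/45) ≈ 0.1575.
At steady state, accumulation factor R = 1/(1 − e^(−kτ)) ≈ 1.1869.
Each bolus raises the concentration by D/Vd = 1018/279 ≈ 3.649 mcg/mL.
Steady-state peak Cmax,ss = C₀·R ≈ 3.649 × 1.1869 ≈ 4.331 mcg/mL.

4.3 mcg/mL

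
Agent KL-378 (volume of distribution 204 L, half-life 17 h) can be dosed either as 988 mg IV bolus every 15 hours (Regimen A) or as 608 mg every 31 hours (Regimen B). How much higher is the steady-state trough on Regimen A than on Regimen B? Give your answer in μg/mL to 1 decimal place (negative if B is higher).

Regimen A: f = (1/2)^(15/17) ≈ 0.5425; Cmin,ss = (988/204)·f/(1−f) ≈ 5.743 μg/mL.
Regimen B: f = (1/2)^(31/17) ≈ 0.2825; Cmin,ss = (608/204)·f/(1−f) ≈ 1.173 μg/mL.
Difference ≈ 5.743 − 1.173 ≈ 4.570 μg/mL.

4.6 μg/mL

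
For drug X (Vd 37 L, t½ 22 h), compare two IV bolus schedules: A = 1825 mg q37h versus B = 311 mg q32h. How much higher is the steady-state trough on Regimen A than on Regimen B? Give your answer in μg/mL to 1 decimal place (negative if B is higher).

17.5 μg/mL

Regimen A: f = (1/2)^(37/22) ≈ 0.3117; Cmin,ss = (1825/37)·f/(1−f) ≈ 22.337 μg/mL.
Regimen B: f = (1/2)^(32/22) ≈ 0.3649; Cmin,ss = (311/37)·f/(1−f) ≈ 4.829 μg/mL.
Difference ≈ 22.337 − 4.829 ≈ 17.508 μg/mL.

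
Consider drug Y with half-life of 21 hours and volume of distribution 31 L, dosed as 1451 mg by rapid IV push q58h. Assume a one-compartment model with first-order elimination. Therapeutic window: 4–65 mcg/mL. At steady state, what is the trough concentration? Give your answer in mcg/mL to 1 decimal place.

8.1 mcg/mL

Over one 58-h interval, 58/21 ≈ 2.7619 half-lives elapse, leaving f ≈ 0.1474 of each dose.
Accumulation ratio R = 1/(1 − f) ≈ 1/0.8526 ≈ 1.1729.
Single-dose peak C₀ = D/Vd = 1451/31 ≈ 46.806 mcg/mL.
Steady-state peak Cmax,ss = C₀·R ≈ 46.806 × 1.1729 ≈ 54.899 mcg/mL.
Steady-state trough Cmin,ss = Cmax,ss·f ≈ 54.899 × 0.1474 ≈ 8.092 mcg/mL.
Trough 8.1 mcg/mL vs MEC 4 mcg/mL: adequate.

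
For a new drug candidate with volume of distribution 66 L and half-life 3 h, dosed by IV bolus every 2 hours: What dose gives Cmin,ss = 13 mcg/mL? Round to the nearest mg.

504 mg

τ/t½ = 2/3 ≈ 0.66667, so f = (1/2)^(2/3) ≈ 0.629961.
Cmin,ss = (D/Vd)·f/(1−f), so D = Cmin,ss·Vd·(1−f)/f.
D = 13 × 66 × (1−f)/f ≈ 13 × 66 × 0.58740 ≈ 503.99 mg.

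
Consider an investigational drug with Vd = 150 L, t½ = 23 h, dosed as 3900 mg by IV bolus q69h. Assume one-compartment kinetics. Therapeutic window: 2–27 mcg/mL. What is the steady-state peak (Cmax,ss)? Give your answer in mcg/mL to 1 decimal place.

The dosing interval is 3 half-lives, so f = 2^(−3) = 0.125.
Accumulation ratio R = 1/(1 − f) = 1/0.875 = 8/7.
Single-dose peak C₀ = D/Vd = 3900/150 = 26 mcg/mL.
Steady-state peak Cmax,ss = C₀·R = 26 × 8/7 ≈ 29.714 mcg/mL.
Peak 29.7 mcg/mL vs MTC 27 mcg/mL: exceeds toxic threshold.

29.7 mcg/mL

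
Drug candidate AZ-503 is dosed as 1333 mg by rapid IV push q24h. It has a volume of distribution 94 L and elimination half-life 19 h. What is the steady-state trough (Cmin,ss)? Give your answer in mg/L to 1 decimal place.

k = ln2/t½ = ln2/19 ≈ 0.036481 h⁻¹; fraction remaining f = e^(−kτ) = e^(−0.036481×24) ≈ 0.4166.
Accumulation ratio R = 1/(1 − f) ≈ 1/0.5834 ≈ 1.7141.
Single-dose peak C₀ = D/Vd = 1333/94 ≈ 14.181 mg/L.
Cmax,ss = C₀/(1 − f) ≈ 14.181/0.5834 ≈ 24.308 mg/L.
Steady-state trough Cmin,ss = Cmax,ss·f ≈ 24.308 × 0.4166 ≈ 10.127 mg/L.

10.1 mg/L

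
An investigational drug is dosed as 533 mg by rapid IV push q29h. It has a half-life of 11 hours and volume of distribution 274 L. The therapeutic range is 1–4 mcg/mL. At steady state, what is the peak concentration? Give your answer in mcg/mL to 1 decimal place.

Over one 29-h interval, 29/11 ≈ 2.6364 half-lives elapse, leaving f ≈ 0.1608 of each dose.
At steady state, accumulation factor R = 1/(1 − e^(−kτ)) ≈ 1.1916.
Single-dose peak C₀ = D/Vd = 533/274 ≈ 1.945 mcg/mL.
Cmax,ss = C₀/(1 − f) ≈ 1.945/0.8392 ≈ 2.318 mcg/mL.
Peak 2.3 mcg/mL vs MTC 4 mcg/mL: below toxic threshold.

2.3 mcg/mL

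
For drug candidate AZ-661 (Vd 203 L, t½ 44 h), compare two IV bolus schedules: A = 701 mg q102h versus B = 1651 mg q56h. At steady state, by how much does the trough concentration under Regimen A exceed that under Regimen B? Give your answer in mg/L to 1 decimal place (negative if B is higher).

-4.9 mg/L

Regimen A: f = (1/2)^(102/44) ≈ 0.2005; Cmin,ss = (701/203)·f/(1−f) ≈ 0.866 mg/L.
Regimen B: f = (1/2)^(56/44) ≈ 0.4139; Cmin,ss = (1651/203)·f/(1−f) ≈ 5.743 mg/L.
Difference ≈ 0.866 − 5.743 ≈ -4.877 mg/L.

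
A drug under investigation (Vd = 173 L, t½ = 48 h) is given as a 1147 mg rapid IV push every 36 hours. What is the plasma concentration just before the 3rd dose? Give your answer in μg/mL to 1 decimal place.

6.3 μg/mL

f = (1/2)^(τ/t½) = (1/2)^(36/48) ≈ 0.5946.
C₀ = D/Vd = 1147/173 ≈ 6.630 μg/mL.
Before the 3rd dose, 2 doses have been given. Superposition: Cmin = C₀·(f + f²).
≈ 6.630 × (0.5946 + 0.3535) ≈ 6.630 × 0.9481 ≈ 6.286 μg/mL.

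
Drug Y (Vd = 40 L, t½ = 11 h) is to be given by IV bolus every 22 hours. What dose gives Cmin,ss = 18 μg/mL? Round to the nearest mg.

τ/t½ = 22/11 ≈ 2, so f = (1/2)^(22/11) ≈ 0.250000.
Cmin,ss = (D/Vd)·f/(1−f), so D = Cmin,ss·Vd·(1−f)/f.
D = 18 × 40 × (1−f)/f ≈ 18 × 40 × 3.00000 ≈ 2160.00 mg.

2160 mg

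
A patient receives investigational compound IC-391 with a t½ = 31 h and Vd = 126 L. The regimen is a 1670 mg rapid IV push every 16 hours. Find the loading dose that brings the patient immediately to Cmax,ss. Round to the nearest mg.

5553 mg

f = (1/2)^(16/31) ≈ 0.699245; accumulation ratio R = 1/(1−f) ≈ 3.32497.
Loading dose to hit Cmax,ss on first dose: D_load = D_maint·R ≈ 1670 × 3.32497 ≈ 5552.70 mg.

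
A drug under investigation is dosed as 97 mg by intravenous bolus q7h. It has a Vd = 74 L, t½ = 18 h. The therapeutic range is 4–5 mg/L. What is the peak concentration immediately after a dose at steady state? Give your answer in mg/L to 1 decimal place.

τ/t½ = 7/18 ≈ 0.38889, so fraction remaining f = (1/2)^(7/18) ≈ 0.7637.
Accumulation ratio R = 1/(1 − f) ≈ 1/0.2363 ≈ 4.2319.
Single-dose peak C₀ = D/Vd = 97/74 ≈ 1.311 mg/L.
Cmax,ss = C₀/(1 − f) ≈ 1.311/0.2363 ≈ 5.548 mg/L.
Peak 5.5 mg/L vs MTC 5 mg/L: exceeds toxic threshold.

5.5 mg/L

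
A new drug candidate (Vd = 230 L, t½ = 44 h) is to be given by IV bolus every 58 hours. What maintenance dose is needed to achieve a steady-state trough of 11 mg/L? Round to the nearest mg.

3779 mg

τ/t½ = 58/44 ≈ 1.3182, so f = (1/2)^(58/44) ≈ 0.401040.
Cmin,ss = (D/Vd)·f/(1−f), so D = Cmin,ss·Vd·(1−f)/f.
D = 11 × 230 × (1−f)/f ≈ 11 × 230 × 1.49352 ≈ 3778.61 mg.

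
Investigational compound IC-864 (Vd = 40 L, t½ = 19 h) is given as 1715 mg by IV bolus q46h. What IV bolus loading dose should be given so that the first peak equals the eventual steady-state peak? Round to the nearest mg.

2109 mg

f = (1/2)^(46/19) ≈ 0.186720; accumulation ratio R = 1/(1−f) ≈ 1.22959.
Loading dose to hit Cmax,ss on first dose: D_load = D_maint·R ≈ 1715 × 1.22959 ≈ 2108.75 mg.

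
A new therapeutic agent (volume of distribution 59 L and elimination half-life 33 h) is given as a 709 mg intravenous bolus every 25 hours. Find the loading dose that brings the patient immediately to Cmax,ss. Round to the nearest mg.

f = (1/2)^(25/33) ≈ 0.591489; accumulation ratio R = 1/(1−f) ≈ 2.44791.
Loading dose to hit Cmax,ss on first dose: D_load = D_maint·R ≈ 709 × 2.44791 ≈ 1735.57 mg.

1736 mg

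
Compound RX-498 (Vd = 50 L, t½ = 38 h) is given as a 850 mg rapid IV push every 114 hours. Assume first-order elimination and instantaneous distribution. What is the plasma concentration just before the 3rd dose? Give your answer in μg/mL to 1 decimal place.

f = (1/2)^(τ/t½) = (1/2)^(114/38) ≈ 0.1250.
C₀ = D/Vd = 850/50 ≈ 17.000 μg/mL.
Before the 3rd dose, 2 doses have been given. Superposition: Cmin = C₀·(f + f²).
≈ 17.000 × (0.1250 + 0.0156) ≈ 17.000 × 0.1406 ≈ 2.390 μg/mL.

2.4 μg/mL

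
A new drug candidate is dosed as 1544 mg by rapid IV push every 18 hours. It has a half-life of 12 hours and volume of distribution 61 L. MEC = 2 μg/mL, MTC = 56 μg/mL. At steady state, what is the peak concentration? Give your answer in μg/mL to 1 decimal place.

39.2 μg/mL

τ/t½ = 18/12 ≈ 1.5, so fraction remaining f = (1/2)^(18/12) ≈ 0.3536.
Accumulation ratio R = 1/(1 − f) ≈ 1/0.6464 ≈ 1.5470.
Single-dose peak C₀ = D/Vd = 1544/61 ≈ 25.311 μg/mL.
Steady-state peak Cmax,ss = C₀·R ≈ 25.311 × 1.5470 ≈ 39.156 μg/mL.
Peak 39.2 μg/mL vs MTC 56 μg/mL: below toxic threshold.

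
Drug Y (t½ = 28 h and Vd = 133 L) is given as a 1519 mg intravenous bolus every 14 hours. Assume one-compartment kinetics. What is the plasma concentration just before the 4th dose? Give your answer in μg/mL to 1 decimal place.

f = (1/2)^(τ/t½) = (1/2)^(14/28) ≈ 0.7071.
C₀ = D/Vd = 1519/133 ≈ 11.421 μg/mL.
Before the 4th dose, 3 doses have been given. Superposition: Cmin = C₀·(f + f² + … + f^3).
≈ 11.421 × (0.7071 + 0.5000 + 0.3535) ≈ 11.421 × 1.5606 ≈ 17.824 μg/mL.

17.8 μg/mL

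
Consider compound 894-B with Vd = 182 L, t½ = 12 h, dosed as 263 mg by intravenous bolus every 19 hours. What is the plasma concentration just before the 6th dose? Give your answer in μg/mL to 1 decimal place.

f = (1/2)^(τ/t½) = (1/2)^(19/12) ≈ 0.3337.
C₀ = D/Vd = 263/182 ≈ 1.445 μg/mL.
Before the 6th dose, 5 doses have been given. Superposition: Cmin = C₀·(f + f² + … + f^5).
≈ 1.445 × (0.3337 + 0.1114 + 0.0372 + 0.0124 + 0.0041) ≈ 1.445 × 0.4988 ≈ 0.721 μg/mL.

0.7 μg/mL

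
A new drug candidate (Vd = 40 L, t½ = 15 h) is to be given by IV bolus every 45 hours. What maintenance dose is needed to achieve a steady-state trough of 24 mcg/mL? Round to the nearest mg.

τ/t½ = 45/15 ≈ 3, so f = (1/2)^(45/15) ≈ 0.125000.
Cmin,ss = (D/Vd)·f/(1−f), so D = Cmin,ss·Vd·(1−f)/f.
D = 24 × 40 × (1−f)/f ≈ 24 × 40 × 7.00000 ≈ 6720.00 mg.

6720 mg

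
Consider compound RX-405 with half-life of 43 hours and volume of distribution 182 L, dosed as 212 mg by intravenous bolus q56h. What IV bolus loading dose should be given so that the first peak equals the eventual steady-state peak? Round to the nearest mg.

f = (1/2)^(56/43) ≈ 0.405472; accumulation ratio R = 1/(1−f) ≈ 1.68201.
Loading dose to hit Cmax,ss on first dose: D_load = D_maint·R ≈ 212 × 1.68201 ≈ 356.59 mg.

357 mg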